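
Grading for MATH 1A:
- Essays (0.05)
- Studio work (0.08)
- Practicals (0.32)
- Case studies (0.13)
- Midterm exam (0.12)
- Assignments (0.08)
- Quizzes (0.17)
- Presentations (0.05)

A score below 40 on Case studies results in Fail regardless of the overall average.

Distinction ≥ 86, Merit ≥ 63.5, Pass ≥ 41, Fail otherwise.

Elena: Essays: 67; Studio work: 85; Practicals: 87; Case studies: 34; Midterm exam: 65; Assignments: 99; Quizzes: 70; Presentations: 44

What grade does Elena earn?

Case studies score 34 < 40: minimum not met.
Weighted total:
  Essays 67 × 0.05 = 3.35
  Studio work 85 × 0.08 = 6.8
  Practicals 87 × 0.32 = 27.84
  Case studies 34 × 0.13 = 4.42
  Midterm exam 65 × 0.12 = 7.8
  Assignments 99 × 0.08 = 7.92
  Quizzes 70 × 0.17 = 11.9
  Presentations 44 × 0.05 = 2.2
Sum = 72.23
Because the Case studies minimum was not met, the result is Fail.

Fail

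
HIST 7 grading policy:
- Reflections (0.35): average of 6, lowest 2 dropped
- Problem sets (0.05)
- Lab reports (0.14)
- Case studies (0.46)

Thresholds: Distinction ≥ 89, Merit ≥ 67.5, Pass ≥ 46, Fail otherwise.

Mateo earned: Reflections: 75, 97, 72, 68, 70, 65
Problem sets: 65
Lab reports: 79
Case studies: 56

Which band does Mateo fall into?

Merit

Reflections: drop 65, 68 → average of remaining 4 = 314/4 = 78.5
Weighted total:
  Reflections 78.5 × 0.35 = 27.475
  Problem sets 65 × 0.05 = 3.25
  Lab reports 79 × 0.14 = 11.06
  Case studies 56 × 0.46 = 25.76
Sum = 67.545
67.545 is ≥ 67.5 and < 89 → Merit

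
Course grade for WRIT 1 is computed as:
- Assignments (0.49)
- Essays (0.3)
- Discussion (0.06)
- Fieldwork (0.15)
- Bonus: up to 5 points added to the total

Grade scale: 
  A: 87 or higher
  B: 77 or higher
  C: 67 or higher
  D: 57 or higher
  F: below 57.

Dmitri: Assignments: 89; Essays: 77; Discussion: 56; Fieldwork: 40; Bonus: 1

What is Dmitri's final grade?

B

Weighted total:
  Assignments 89 × 0.49 = 43.61
  Essays 77 × 0.3 = 23.1
  Discussion 56 × 0.06 = 3.36
  Fieldwork 40 × 0.15 = 6
Sum = 76.07
Bonus: 76.07 + 1 = 77.07
77.07 is ≥ 77 and < 87 → B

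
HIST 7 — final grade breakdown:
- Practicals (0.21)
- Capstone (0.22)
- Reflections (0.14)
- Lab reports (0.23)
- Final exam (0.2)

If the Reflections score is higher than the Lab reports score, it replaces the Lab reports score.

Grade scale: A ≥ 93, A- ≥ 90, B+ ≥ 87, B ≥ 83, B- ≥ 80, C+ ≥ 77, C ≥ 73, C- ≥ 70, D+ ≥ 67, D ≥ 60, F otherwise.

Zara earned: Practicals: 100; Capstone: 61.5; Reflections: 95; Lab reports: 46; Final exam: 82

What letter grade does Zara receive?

B

Reflections (95) > Lab reports (46), so Lab reports counts as 95.
Weighted total:
  Practicals 100 × 0.21 = 21
  Capstone 61.5 × 0.22 = 13.53
  Reflections 95 × 0.14 = 13.3
  Lab reports 95 × 0.23 = 21.85
  Final exam 82 × 0.2 = 16.4
Sum = 86.08
86.08 is ≥ 83 and < 87 → B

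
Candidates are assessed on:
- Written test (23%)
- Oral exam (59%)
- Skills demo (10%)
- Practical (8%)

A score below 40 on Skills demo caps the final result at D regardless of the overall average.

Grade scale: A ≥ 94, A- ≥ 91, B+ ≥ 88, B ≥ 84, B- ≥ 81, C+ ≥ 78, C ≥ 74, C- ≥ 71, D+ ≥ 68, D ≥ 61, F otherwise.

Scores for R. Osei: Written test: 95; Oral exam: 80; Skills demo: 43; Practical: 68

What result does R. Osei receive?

Skills demo score 43 ≥ 40: minimum met.
Weighted total:
  Written test 95 × 0.23 = 21.85
  Oral exam 80 × 0.59 = 47.2
  Skills demo 43 × 0.1 = 4.3
  Practical 68 × 0.08 = 5.44
Sum = 78.79
78.79 is ≥ 78 and < 81 → C+

C+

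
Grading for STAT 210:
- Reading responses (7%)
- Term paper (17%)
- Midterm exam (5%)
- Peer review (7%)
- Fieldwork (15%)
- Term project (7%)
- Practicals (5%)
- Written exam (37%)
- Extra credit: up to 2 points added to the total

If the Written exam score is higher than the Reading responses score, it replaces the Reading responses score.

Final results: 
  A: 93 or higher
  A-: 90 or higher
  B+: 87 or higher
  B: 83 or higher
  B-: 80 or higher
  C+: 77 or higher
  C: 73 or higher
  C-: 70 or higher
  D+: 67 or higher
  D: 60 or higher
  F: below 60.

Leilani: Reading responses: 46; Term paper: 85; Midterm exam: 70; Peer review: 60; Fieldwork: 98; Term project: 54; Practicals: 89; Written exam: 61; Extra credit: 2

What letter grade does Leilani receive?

Written exam (61) > Reading responses (46), so Reading responses counts as 61.
Weighted total:
  Reading responses 61 × 0.07 = 4.27
  Term paper 85 × 0.17 = 14.45
  Midterm exam 70 × 0.05 = 3.5
  Peer review 60 × 0.07 = 4.2
  Fieldwork 98 × 0.15 = 14.7
  Term project 54 × 0.07 = 3.78
  Practicals 89 × 0.05 = 4.45
  Written exam 61 × 0.37 = 22.57
Sum = 71.92
Extra credit: 71.92 + 2 = 73.92
73.92 is ≥ 73 and < 77 → C

C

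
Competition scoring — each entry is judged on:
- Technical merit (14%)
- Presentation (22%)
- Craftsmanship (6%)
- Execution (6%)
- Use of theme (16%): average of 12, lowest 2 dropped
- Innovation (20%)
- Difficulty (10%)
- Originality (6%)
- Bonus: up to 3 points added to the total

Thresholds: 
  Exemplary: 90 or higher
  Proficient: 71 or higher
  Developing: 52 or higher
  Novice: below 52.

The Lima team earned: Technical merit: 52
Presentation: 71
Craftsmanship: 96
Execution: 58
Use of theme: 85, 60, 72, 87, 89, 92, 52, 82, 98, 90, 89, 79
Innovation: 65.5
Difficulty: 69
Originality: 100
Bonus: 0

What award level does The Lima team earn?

Proficient

Use of theme: drop 52, 60 → average of remaining 10 = 863/10 = 86.3
Weighted total:
  Technical merit 52 × 0.14 = 7.28
  Presentation 71 × 0.22 = 15.62
  Craftsmanship 96 × 0.06 = 5.76
  Execution 58 × 0.06 = 3.48
  Use of theme 86.3 × 0.16 = 13.808
  Innovation 65.5 × 0.2 = 13.1
  Difficulty 69 × 0.1 = 6.9
  Originality 100 × 0.06 = 6
Sum = 71.948
Bonus: 71.948 + 0 = 71.948
71.948 is ≥ 71 and < 90 → Proficient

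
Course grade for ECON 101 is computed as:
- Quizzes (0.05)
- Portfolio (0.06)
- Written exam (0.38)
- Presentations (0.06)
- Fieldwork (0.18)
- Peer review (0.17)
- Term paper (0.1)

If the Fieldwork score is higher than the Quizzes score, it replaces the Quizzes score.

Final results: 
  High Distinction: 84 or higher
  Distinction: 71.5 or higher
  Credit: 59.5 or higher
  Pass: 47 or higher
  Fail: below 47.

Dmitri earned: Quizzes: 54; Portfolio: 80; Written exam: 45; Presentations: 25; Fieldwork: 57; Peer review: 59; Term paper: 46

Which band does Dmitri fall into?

Pass

Fieldwork (57) > Quizzes (54), so Quizzes counts as 57.
Weighted total:
  Quizzes 57 × 0.05 = 2.85
  Portfolio 80 × 0.06 = 4.8
  Written exam 45 × 0.38 = 17.1
  Presentations 25 × 0.06 = 1.5
  Fieldwork 57 × 0.18 = 10.26
  Peer review 59 × 0.17 = 10.03
  Term paper 46 × 0.1 = 4.6
Sum = 51.14
51.14 is ≥ 47 and < 59.5 → Pass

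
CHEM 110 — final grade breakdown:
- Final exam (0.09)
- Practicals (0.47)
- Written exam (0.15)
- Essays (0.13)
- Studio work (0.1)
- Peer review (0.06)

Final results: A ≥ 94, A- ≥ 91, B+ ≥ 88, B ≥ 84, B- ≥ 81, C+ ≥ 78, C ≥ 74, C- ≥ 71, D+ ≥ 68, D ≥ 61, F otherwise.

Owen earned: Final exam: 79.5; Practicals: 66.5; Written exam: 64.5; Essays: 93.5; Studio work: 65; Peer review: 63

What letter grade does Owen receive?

D+

Weighted total:
  Final exam 79.5 × 0.09 = 7.155
  Practicals 66.5 × 0.47 = 31.255
  Written exam 64.5 × 0.15 = 9.675
  Essays 93.5 × 0.13 = 12.155
  Studio work 65 × 0.1 = 6.5
  Peer review 63 × 0.06 = 3.78
Sum = 70.52
70.52 is ≥ 68 and < 71 → D+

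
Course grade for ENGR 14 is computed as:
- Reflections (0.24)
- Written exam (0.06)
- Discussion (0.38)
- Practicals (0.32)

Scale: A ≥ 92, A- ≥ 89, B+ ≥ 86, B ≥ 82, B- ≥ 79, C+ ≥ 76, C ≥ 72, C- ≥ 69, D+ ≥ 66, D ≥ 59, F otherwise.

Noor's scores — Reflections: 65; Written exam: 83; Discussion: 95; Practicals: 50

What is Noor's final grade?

Weighted total:
  Reflections 65 × 0.24 = 15.6
  Written exam 83 × 0.06 = 4.98
  Discussion 95 × 0.38 = 36.1
  Practicals 50 × 0.32 = 16
Sum = 72.68
72.68 is ≥ 72 and < 76 → C

C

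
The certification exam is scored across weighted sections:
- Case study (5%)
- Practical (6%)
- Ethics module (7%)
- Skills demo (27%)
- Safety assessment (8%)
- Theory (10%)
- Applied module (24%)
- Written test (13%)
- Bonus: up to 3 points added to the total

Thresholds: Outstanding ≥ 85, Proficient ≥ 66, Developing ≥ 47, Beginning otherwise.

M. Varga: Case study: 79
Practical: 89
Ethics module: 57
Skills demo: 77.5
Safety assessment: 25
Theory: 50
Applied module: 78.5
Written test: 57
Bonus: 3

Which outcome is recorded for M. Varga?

Weighted total:
  Case study 79 × 0.05 = 3.95
  Practical 89 × 0.06 = 5.34
  Ethics module 57 × 0.07 = 3.99
  Skills demo 77.5 × 0.27 = 20.925
  Safety assessment 25 × 0.08 = 2
  Theory 50 × 0.1 = 5
  Applied module 78.5 × 0.24 = 18.84
  Written test 57 × 0.13 = 7.41
Sum = 67.455
Bonus: 67.455 + 3 = 70.455
70.455 is ≥ 66 and < 85 → Proficient

Proficient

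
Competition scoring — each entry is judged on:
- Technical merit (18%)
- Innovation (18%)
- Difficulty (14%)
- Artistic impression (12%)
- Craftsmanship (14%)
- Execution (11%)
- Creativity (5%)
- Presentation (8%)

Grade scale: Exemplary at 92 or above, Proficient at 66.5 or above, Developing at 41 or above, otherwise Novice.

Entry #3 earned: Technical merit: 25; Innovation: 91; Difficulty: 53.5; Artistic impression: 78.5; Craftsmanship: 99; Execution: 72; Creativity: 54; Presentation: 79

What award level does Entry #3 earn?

Weighted total:
  Technical merit 25 × 0.18 = 4.5
  Innovation 91 × 0.18 = 16.38
  Difficulty 53.5 × 0.14 = 7.49
  Artistic impression 78.5 × 0.12 = 9.42
  Craftsmanship 99 × 0.14 = 13.86
  Execution 72 × 0.11 = 7.92
  Creativity 54 × 0.05 = 2.7
  Presentation 79 × 0.08 = 6.32
Sum = 68.59
68.59 is ≥ 66.5 and < 92 → Proficient

Proficient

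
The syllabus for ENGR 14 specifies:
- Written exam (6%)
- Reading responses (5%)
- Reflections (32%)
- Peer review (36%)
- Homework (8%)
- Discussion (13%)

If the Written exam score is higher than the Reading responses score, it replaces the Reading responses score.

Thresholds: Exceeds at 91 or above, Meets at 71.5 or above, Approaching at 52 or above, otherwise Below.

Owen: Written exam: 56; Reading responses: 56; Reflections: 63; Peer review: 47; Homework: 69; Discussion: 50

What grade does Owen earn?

Written exam (56) ≤ Reading responses (56), so Reading responses stays at 56.
Weighted total:
  Written exam 56 × 0.06 = 3.36
  Reading responses 56 × 0.05 = 2.8
  Reflections 63 × 0.32 = 20.16
  Peer review 47 × 0.36 = 16.92
  Homework 69 × 0.08 = 5.52
  Discussion 50 × 0.13 = 6.5
Sum = 55.26
55.26 is ≥ 52 and < 71.5 → Approaching

Approaching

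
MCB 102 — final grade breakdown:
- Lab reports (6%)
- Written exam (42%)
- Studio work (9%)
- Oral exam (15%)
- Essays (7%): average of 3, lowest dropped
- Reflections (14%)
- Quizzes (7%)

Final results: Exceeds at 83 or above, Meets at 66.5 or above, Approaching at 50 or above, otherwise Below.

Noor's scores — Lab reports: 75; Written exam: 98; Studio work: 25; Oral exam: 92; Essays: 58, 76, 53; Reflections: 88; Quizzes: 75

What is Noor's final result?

Essays: drop 53 → average of remaining 2 = 134/2 = 67
Weighted total:
  Lab reports 75 × 0.06 = 4.5
  Written exam 98 × 0.42 = 41.16
  Studio work 25 × 0.09 = 2.25
  Oral exam 92 × 0.15 = 13.8
  Essays 67 × 0.07 = 4.69
  Reflections 88 × 0.14 = 12.32
  Quizzes 75 × 0.07 = 5.25
Sum = 83.97
83.97 ≥ 83 → Exceeds

Exceeds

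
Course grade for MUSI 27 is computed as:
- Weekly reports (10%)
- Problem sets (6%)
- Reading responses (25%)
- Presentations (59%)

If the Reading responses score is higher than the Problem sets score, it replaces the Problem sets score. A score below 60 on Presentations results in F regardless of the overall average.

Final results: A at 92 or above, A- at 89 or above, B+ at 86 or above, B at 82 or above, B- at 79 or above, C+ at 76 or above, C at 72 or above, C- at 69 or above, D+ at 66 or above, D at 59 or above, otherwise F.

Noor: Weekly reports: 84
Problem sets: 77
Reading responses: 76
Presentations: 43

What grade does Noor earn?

F

Reading responses (76) ≤ Problem sets (77), so Problem sets stays at 77.
Presentations score 43 < 60: minimum not met.
Weighted total:
  Weekly reports 84 × 0.1 = 8.4
  Problem sets 77 × 0.06 = 4.62
  Reading responses 76 × 0.25 = 19
  Presentations 43 × 0.59 = 25.37
Sum = 57.39
Because the Presentations minimum was not met, the result is F.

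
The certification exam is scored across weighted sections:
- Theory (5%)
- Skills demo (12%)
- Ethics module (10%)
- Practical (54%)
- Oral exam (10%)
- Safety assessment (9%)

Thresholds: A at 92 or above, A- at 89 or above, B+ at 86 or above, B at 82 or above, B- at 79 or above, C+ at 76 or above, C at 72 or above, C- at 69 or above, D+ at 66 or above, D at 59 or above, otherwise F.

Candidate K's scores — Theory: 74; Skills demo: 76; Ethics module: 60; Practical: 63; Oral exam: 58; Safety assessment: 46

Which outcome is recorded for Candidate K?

Weighted total:
  Theory 74 × 0.05 = 3.7
  Skills demo 76 × 0.12 = 9.12
  Ethics module 60 × 0.1 = 6
  Practical 63 × 0.54 = 34.02
  Oral exam 58 × 0.1 = 5.8
  Safety assessment 46 × 0.09 = 4.14
Sum = 62.78
62.78 is ≥ 59 and < 66 → D

D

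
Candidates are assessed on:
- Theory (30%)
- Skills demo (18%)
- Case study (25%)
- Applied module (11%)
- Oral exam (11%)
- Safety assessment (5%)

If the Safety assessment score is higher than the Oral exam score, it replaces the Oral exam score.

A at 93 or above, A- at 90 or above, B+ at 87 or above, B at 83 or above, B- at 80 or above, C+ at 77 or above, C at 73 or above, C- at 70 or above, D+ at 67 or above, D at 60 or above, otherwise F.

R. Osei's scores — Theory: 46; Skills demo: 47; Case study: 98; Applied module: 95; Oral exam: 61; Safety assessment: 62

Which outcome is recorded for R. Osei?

D+

Safety assessment (62) > Oral exam (61), so Oral exam counts as 62.
Weighted total:
  Theory 46 × 0.3 = 13.8
  Skills demo 47 × 0.18 = 8.46
  Case study 98 × 0.25 = 24.5
  Applied module 95 × 0.11 = 10.45
  Oral exam 62 × 0.11 = 6.82
  Safety assessment 62 × 0.05 = 3.1
Sum = 67.13
67.13 is ≥ 67 and < 70 → D+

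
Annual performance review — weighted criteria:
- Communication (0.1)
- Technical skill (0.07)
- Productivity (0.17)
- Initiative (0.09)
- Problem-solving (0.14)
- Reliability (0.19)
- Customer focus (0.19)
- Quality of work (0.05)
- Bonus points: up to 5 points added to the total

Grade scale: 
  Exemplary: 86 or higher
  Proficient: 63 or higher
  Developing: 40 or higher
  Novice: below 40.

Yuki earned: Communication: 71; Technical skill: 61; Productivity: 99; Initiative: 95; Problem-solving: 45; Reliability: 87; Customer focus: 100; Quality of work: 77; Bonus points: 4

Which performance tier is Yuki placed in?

Weighted total:
  Communication 71 × 0.1 = 7.1
  Technical skill 61 × 0.07 = 4.27
  Productivity 99 × 0.17 = 16.83
  Initiative 95 × 0.09 = 8.55
  Problem-solving 45 × 0.14 = 6.3
  Reliability 87 × 0.19 = 16.53
  Customer focus 100 × 0.19 = 19
  Quality of work 77 × 0.05 = 3.85
Sum = 82.43
Bonus points: 82.43 + 4 = 86.43
86.43 ≥ 86 → Exemplary

Exemplary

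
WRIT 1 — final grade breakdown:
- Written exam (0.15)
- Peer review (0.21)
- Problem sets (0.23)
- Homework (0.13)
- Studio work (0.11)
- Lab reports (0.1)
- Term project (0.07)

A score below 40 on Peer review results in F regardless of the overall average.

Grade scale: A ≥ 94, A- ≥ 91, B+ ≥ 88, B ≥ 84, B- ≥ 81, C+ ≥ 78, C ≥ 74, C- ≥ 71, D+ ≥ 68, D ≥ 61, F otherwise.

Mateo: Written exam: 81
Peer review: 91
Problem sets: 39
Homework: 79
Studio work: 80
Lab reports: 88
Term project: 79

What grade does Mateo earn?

Peer review score 91 ≥ 40: minimum met.
Weighted total:
  Written exam 81 × 0.15 = 12.15
  Peer review 91 × 0.21 = 19.11
  Problem sets 39 × 0.23 = 8.97
  Homework 79 × 0.13 = 10.27
  Studio work 80 × 0.11 = 8.8
  Lab reports 88 × 0.1 = 8.8
  Term project 79 × 0.07 = 5.53
Sum = 73.63
73.63 is ≥ 71 and < 74 → C-

C-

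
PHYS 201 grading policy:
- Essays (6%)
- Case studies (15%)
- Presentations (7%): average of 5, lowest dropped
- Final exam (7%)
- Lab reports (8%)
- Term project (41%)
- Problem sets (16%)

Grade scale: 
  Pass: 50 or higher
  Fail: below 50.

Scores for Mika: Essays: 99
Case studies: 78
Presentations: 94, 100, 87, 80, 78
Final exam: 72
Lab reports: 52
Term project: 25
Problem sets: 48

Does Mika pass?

Presentations: drop 78 → average of remaining 4 = 361/4 = 90.25
Weighted total:
  Essays 99 × 0.06 = 5.94
  Case studies 78 × 0.15 = 11.7
  Presentations 90.25 × 0.07 = 6.3175
  Final exam 72 × 0.07 = 5.04
  Lab reports 52 × 0.08 = 4.16
  Term project 25 × 0.41 = 10.25
  Problem sets 48 × 0.16 = 7.68
Sum = 51.0875
51.0875 ≥ 50 → Pass

Pass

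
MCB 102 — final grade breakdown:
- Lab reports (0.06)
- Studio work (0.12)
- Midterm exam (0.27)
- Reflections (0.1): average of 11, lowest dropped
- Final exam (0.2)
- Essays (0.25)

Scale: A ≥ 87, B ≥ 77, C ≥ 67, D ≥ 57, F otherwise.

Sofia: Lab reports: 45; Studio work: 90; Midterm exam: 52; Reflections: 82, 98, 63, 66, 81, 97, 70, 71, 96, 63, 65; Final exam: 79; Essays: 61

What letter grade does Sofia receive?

D

Reflections: drop 63 → average of remaining 10 = 789/10 = 78.9
Weighted total:
  Lab reports 45 × 0.06 = 2.7
  Studio work 90 × 0.12 = 10.8
  Midterm exam 52 × 0.27 = 14.04
  Reflections 78.9 × 0.1 = 7.89
  Final exam 79 × 0.2 = 15.8
  Essays 61 × 0.25 = 15.25
Sum = 66.48
66.48 is ≥ 57 and < 67 → D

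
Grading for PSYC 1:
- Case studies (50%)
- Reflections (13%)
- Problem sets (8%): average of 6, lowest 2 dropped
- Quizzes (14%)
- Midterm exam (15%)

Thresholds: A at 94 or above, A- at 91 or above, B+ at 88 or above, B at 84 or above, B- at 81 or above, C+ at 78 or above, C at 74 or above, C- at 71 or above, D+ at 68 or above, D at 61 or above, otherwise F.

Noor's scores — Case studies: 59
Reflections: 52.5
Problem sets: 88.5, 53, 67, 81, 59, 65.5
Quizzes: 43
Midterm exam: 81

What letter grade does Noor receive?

F

Problem sets: drop 53, 59 → average of remaining 4 = 302/4 = 75.5
Weighted total:
  Case studies 59 × 0.5 = 29.5
  Reflections 52.5 × 0.13 = 6.825
  Problem sets 75.5 × 0.08 = 6.04
  Quizzes 43 × 0.14 = 6.02
  Midterm exam 81 × 0.15 = 12.15
Sum = 60.535
60.535 < 61 → F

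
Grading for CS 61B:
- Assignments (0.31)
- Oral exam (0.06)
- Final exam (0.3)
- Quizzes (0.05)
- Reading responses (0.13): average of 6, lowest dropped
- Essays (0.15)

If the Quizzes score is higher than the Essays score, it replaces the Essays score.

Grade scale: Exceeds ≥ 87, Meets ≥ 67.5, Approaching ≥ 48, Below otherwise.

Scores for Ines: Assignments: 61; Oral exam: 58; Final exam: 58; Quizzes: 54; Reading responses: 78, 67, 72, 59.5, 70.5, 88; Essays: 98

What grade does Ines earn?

Reading responses: drop 59.5 → average of remaining 5 = 375.5/5 = 75.1
Quizzes (54) ≤ Essays (98), so Essays stays at 98.
Weighted total:
  Assignments 61 × 0.31 = 18.91
  Oral exam 58 × 0.06 = 3.48
  Final exam 58 × 0.3 = 17.4
  Quizzes 54 × 0.05 = 2.7
  Reading responses 75.1 × 0.13 = 9.763
  Essays 98 × 0.15 = 14.7
Sum = 66.953
66.953 is ≥ 48 and < 67.5 → Approaching

Approaching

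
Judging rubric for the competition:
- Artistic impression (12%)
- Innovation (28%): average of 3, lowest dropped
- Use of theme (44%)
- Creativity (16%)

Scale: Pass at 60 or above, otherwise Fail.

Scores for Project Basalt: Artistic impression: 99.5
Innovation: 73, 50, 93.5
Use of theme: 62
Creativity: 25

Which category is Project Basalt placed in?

Innovation: drop 50 → average of remaining 2 = 166.5/2 = 83.25
Weighted total:
  Artistic impression 99.5 × 0.12 = 11.94
  Innovation 83.25 × 0.28 = 23.31
  Use of theme 62 × 0.44 = 27.28
  Creativity 25 × 0.16 = 4
Sum = 66.53
66.53 ≥ 60 → Pass

Pass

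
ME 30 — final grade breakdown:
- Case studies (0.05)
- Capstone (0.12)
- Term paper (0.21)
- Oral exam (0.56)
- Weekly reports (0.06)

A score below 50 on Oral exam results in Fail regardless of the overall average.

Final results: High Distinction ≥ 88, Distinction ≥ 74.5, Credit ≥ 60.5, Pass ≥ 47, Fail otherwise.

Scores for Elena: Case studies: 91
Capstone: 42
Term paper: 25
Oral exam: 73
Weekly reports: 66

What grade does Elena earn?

Oral exam score 73 ≥ 50: minimum met.
Weighted total:
  Case studies 91 × 0.05 = 4.55
  Capstone 42 × 0.12 = 5.04
  Term paper 25 × 0.21 = 5.25
  Oral exam 73 × 0.56 = 40.88
  Weekly reports 66 × 0.06 = 3.96
Sum = 59.68
59.68 is ≥ 47 and < 60.5 → Pass

Pass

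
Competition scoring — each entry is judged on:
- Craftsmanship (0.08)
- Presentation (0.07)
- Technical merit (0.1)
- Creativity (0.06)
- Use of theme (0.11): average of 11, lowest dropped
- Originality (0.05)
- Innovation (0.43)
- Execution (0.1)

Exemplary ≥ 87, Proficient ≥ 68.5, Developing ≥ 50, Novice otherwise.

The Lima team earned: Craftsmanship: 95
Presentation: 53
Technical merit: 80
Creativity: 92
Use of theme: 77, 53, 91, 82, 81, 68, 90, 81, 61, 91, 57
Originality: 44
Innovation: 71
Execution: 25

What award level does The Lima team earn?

Proficient

Use of theme: drop 53 → average of remaining 10 = 779/10 = 77.9
Weighted total:
  Craftsmanship 95 × 0.08 = 7.6
  Presentation 53 × 0.07 = 3.71
  Technical merit 80 × 0.1 = 8
  Creativity 92 × 0.06 = 5.52
  Use of theme 77.9 × 0.11 = 8.569
  Originality 44 × 0.05 = 2.2
  Innovation 71 × 0.43 = 30.53
  Execution 25 × 0.1 = 2.5
Sum = 68.629
68.629 is ≥ 68.5 and < 87 → Proficient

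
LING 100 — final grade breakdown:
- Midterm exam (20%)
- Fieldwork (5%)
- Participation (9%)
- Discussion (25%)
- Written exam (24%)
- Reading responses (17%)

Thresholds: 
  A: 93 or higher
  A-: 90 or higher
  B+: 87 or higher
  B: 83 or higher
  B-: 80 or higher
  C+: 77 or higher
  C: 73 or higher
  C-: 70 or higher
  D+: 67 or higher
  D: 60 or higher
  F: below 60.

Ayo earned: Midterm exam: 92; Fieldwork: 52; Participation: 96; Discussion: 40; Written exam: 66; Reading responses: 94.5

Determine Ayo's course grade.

C-

Weighted total:
  Midterm exam 92 × 0.2 = 18.4
  Fieldwork 52 × 0.05 = 2.6
  Participation 96 × 0.09 = 8.64
  Discussion 40 × 0.25 = 10
  Written exam 66 × 0.24 = 15.84
  Reading responses 94.5 × 0.17 = 16.065
Sum = 71.545
71.545 is ≥ 70 and < 73 → C-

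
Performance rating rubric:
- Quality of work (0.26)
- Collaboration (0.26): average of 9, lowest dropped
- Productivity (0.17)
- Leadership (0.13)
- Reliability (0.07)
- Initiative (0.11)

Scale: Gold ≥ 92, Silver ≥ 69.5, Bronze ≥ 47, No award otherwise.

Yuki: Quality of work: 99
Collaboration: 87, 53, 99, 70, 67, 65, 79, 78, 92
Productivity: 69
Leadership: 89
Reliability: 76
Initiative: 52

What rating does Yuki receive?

Collaboration: drop 53 → average of remaining 8 = 637/8 = 79.625
Weighted total:
  Quality of work 99 × 0.26 = 25.74
  Collaboration 79.625 × 0.26 = 20.7025
  Productivity 69 × 0.17 = 11.73
  Leadership 89 × 0.13 = 11.57
  Reliability 76 × 0.07 = 5.32
  Initiative 52 × 0.11 = 5.72
Sum = 80.7825
80.7825 is ≥ 69.5 and < 92 → Silver

Silver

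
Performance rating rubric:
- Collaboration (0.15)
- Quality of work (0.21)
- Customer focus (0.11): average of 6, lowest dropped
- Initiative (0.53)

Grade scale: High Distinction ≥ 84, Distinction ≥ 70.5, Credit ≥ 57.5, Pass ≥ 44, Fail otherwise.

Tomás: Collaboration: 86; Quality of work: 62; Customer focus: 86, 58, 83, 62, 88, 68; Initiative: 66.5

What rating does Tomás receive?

Credit

Customer focus: drop 58 → average of remaining 5 = 387/5 = 77.4
Weighted total:
  Collaboration 86 × 0.15 = 12.9
  Quality of work 62 × 0.21 = 13.02
  Customer focus 77.4 × 0.11 = 8.514
  Initiative 66.5 × 0.53 = 35.245
Sum = 69.679
69.679 is ≥ 57.5 and < 70.5 → Credit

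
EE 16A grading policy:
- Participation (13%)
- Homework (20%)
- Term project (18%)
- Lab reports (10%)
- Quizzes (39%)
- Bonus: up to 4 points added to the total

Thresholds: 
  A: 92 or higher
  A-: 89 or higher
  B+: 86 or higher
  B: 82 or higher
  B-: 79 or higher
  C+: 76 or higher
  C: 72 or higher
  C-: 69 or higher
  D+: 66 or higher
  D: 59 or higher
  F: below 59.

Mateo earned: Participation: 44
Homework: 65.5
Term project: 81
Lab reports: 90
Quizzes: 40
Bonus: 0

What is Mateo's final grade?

Weighted total:
  Participation 44 × 0.13 = 5.72
  Homework 65.5 × 0.2 = 13.1
  Term project 81 × 0.18 = 14.58
  Lab reports 90 × 0.1 = 9
  Quizzes 40 × 0.39 = 15.6
Sum = 58
Bonus: 58 + 0 = 58
58 < 59 → F

F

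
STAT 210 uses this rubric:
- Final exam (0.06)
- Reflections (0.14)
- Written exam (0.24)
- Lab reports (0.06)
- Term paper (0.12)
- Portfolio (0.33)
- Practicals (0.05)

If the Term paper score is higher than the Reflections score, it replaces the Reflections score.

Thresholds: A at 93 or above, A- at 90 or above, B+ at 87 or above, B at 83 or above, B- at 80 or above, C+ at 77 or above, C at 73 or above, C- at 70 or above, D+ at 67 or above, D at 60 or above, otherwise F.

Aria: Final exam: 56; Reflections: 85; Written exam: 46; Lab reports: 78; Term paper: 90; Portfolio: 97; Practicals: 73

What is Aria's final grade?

Term paper (90) > Reflections (85), so Reflections counts as 90.
Weighted total:
  Final exam 56 × 0.06 = 3.36
  Reflections 90 × 0.14 = 12.6
  Written exam 46 × 0.24 = 11.04
  Lab reports 78 × 0.06 = 4.68
  Term paper 90 × 0.12 = 10.8
  Portfolio 97 × 0.33 = 32.01
  Practicals 73 × 0.05 = 3.65
Sum = 78.14
78.14 is ≥ 77 and < 80 → C+

C+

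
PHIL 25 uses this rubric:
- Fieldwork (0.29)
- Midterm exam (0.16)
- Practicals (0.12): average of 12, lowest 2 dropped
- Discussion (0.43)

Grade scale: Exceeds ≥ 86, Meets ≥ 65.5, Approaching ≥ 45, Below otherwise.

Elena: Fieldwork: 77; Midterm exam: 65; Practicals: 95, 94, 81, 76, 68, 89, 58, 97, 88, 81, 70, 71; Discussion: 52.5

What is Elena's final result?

Approaching

Practicals: drop 58, 68 → average of remaining 10 = 842/10 = 84.2
Weighted total:
  Fieldwork 77 × 0.29 = 22.33
  Midterm exam 65 × 0.16 = 10.4
  Practicals 84.2 × 0.12 = 10.104
  Discussion 52.5 × 0.43 = 22.575
Sum = 65.409
65.409 is ≥ 45 and < 65.5 → Approaching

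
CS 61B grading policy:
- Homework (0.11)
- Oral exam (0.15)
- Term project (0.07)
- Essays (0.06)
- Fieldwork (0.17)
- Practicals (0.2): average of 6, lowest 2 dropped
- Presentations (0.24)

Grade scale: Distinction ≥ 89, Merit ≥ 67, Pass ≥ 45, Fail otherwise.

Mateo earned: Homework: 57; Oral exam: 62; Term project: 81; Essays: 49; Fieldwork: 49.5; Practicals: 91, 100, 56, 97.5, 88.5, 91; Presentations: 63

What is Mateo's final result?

Practicals: drop 56, 88.5 → average of remaining 4 = 379.5/4 = 94.875
Weighted total:
  Homework 57 × 0.11 = 6.27
  Oral exam 62 × 0.15 = 9.3
  Term project 81 × 0.07 = 5.67
  Essays 49 × 0.06 = 2.94
  Fieldwork 49.5 × 0.17 = 8.415
  Practicals 94.875 × 0.2 = 18.975
  Presentations 63 × 0.24 = 15.12
Sum = 66.69
66.69 is ≥ 45 and < 67 → Pass

Pass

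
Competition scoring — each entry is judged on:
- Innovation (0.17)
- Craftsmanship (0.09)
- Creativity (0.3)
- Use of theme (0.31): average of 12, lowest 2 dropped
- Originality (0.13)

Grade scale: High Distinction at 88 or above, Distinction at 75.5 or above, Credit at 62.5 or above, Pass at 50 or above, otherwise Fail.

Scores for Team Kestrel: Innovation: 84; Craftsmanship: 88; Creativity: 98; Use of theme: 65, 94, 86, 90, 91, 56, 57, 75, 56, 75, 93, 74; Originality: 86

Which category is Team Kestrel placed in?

Distinction

Use of theme: drop 56, 56 → average of remaining 10 = 800/10 = 80
Weighted total:
  Innovation 84 × 0.17 = 14.28
  Craftsmanship 88 × 0.09 = 7.92
  Creativity 98 × 0.3 = 29.4
  Use of theme 80 × 0.31 = 24.8
  Originality 86 × 0.13 = 11.18
Sum = 87.58
87.58 is ≥ 75.5 and < 88 → Distinction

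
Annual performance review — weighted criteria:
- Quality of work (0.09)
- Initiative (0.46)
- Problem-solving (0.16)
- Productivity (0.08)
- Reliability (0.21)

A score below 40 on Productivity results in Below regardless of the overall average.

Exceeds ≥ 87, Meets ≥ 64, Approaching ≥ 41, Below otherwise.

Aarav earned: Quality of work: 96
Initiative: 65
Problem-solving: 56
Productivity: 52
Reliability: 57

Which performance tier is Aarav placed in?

Productivity score 52 ≥ 40: minimum met.
Weighted total:
  Quality of work 96 × 0.09 = 8.64
  Initiative 65 × 0.46 = 29.9
  Problem-solving 56 × 0.16 = 8.96
  Productivity 52 × 0.08 = 4.16
  Reliability 57 × 0.21 = 11.97
Sum = 63.63
63.63 is ≥ 41 and < 64 → Approaching

Approaching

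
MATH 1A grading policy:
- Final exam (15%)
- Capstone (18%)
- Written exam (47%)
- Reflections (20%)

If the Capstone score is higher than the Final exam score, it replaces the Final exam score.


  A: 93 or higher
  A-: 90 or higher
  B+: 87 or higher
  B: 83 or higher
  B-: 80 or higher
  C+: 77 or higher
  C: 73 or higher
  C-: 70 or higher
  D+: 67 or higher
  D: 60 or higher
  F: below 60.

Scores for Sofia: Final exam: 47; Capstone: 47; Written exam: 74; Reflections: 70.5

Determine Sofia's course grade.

D

Capstone (47) ≤ Final exam (47), so Final exam stays at 47.
Weighted total:
  Final exam 47 × 0.15 = 7.05
  Capstone 47 × 0.18 = 8.46
  Written exam 74 × 0.47 = 34.78
  Reflections 70.5 × 0.2 = 14.1
Sum = 64.39
64.39 is ≥ 60 and < 67 → D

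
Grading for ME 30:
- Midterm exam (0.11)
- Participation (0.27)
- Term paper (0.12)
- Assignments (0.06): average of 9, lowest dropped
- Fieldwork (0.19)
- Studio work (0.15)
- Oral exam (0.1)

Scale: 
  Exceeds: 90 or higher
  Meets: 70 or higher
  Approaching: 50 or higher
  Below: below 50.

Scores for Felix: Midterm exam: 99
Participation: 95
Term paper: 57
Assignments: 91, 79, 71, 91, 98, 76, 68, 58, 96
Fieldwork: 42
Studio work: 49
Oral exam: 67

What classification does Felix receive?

Assignments: drop 58 → average of remaining 8 = 670/8 = 83.75
Weighted total:
  Midterm exam 99 × 0.11 = 10.89
  Participation 95 × 0.27 = 25.65
  Term paper 57 × 0.12 = 6.84
  Assignments 83.75 × 0.06 = 5.025
  Fieldwork 42 × 0.19 = 7.98
  Studio work 49 × 0.15 = 7.35
  Oral exam 67 × 0.1 = 6.7
Sum = 70.435
70.435 is ≥ 70 and < 90 → Meets

Meets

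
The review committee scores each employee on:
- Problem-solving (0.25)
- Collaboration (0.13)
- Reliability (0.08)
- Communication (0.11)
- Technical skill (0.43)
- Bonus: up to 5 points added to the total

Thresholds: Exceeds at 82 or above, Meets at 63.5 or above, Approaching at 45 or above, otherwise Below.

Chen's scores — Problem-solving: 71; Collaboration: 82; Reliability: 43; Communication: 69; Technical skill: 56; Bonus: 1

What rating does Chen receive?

Weighted total:
  Problem-solving 71 × 0.25 = 17.75
  Collaboration 82 × 0.13 = 10.66
  Reliability 43 × 0.08 = 3.44
  Communication 69 × 0.11 = 7.59
  Technical skill 56 × 0.43 = 24.08
Sum = 63.52
Bonus: 63.52 + 1 = 64.52
64.52 is ≥ 63.5 and < 82 → Meets

Meets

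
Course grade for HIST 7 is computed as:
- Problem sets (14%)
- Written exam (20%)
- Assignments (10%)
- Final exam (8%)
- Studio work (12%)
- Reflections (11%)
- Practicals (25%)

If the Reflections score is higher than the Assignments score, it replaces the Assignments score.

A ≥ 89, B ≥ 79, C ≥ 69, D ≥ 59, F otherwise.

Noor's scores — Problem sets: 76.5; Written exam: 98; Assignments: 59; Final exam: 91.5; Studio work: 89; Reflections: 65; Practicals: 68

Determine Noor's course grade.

C

Reflections (65) > Assignments (59), so Assignments counts as 65.
Weighted total:
  Problem sets 76.5 × 0.14 = 10.71
  Written exam 98 × 0.2 = 19.6
  Assignments 65 × 0.1 = 6.5
  Final exam 91.5 × 0.08 = 7.32
  Studio work 89 × 0.12 = 10.68
  Reflections 65 × 0.11 = 7.15
  Practicals 68 × 0.25 = 17
Sum = 78.96
78.96 is ≥ 69 and < 79 → C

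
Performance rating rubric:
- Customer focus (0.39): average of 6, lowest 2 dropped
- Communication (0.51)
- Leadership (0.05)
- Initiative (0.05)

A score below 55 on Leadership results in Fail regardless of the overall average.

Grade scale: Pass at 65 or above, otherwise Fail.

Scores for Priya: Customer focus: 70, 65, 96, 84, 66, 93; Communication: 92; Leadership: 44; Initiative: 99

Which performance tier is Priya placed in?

Customer focus: drop 65, 66 → average of remaining 4 = 343/4 = 85.75
Leadership score 44 < 55: minimum not met.
Weighted total:
  Customer focus 85.75 × 0.39 = 33.4425
  Communication 92 × 0.51 = 46.92
  Leadership 44 × 0.05 = 2.2
  Initiative 99 × 0.05 = 4.95
Sum = 87.5125
Because the Leadership minimum was not met, the result is Fail.

Fail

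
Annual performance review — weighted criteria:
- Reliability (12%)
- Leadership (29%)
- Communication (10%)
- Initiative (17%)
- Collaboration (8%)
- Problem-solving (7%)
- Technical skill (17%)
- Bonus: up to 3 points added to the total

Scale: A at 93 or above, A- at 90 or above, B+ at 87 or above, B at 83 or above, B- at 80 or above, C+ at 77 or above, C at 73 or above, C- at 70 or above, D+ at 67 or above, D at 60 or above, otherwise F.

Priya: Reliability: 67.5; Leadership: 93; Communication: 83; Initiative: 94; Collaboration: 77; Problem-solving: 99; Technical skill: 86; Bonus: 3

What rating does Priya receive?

A-

Weighted total:
  Reliability 67.5 × 0.12 = 8.1
  Leadership 93 × 0.29 = 26.97
  Communication 83 × 0.1 = 8.3
  Initiative 94 × 0.17 = 15.98
  Collaboration 77 × 0.08 = 6.16
  Problem-solving 99 × 0.07 = 6.93
  Technical skill 86 × 0.17 = 14.62
Sum = 87.06
Bonus: 87.06 + 3 = 90.06
90.06 is ≥ 90 and < 93 → A-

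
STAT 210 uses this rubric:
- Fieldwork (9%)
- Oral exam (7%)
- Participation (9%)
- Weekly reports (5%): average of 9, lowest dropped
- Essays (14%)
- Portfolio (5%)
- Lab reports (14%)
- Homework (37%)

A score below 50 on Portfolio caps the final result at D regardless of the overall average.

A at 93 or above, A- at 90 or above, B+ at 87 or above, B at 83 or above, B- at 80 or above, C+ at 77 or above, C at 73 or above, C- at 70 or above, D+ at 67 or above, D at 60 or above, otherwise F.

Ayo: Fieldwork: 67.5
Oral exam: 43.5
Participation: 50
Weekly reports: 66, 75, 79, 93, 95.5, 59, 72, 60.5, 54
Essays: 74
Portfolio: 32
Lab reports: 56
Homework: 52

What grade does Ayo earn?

Weekly reports: drop 54 → average of remaining 8 = 600/8 = 75
Portfolio score 32 < 50: minimum not met.
Weighted total:
  Fieldwork 67.5 × 0.09 = 6.075
  Oral exam 43.5 × 0.07 = 3.045
  Participation 50 × 0.09 = 4.5
  Weekly reports 75 × 0.05 = 3.75
  Essays 74 × 0.14 = 10.36
  Portfolio 32 × 0.05 = 1.6
  Lab reports 56 × 0.14 = 7.84
  Homework 52 × 0.37 = 19.24
Sum = 56.41
56.41 would be F; cap at D applies → F.

F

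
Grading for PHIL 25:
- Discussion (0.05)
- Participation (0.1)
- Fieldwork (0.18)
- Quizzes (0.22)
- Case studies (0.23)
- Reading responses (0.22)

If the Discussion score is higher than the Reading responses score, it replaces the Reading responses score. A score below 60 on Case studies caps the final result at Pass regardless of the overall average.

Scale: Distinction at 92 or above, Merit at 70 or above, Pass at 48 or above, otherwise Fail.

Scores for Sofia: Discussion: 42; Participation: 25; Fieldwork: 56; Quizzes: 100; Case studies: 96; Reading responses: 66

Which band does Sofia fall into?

Merit

Discussion (42) ≤ Reading responses (66), so Reading responses stays at 66.
Case studies score 96 ≥ 60: minimum met.
Weighted total:
  Discussion 42 × 0.05 = 2.1
  Participation 25 × 0.1 = 2.5
  Fieldwork 56 × 0.18 = 10.08
  Quizzes 100 × 0.22 = 22
  Case studies 96 × 0.23 = 22.08
  Reading responses 66 × 0.22 = 14.52
Sum = 73.28
73.28 is ≥ 70 and < 92 → Merit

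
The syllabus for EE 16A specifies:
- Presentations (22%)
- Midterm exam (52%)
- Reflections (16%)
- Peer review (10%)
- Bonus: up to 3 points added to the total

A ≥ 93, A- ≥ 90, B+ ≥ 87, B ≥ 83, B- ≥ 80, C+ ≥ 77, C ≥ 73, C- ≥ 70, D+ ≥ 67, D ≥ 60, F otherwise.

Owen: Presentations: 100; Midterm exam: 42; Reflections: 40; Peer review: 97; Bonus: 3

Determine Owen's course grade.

D

Weighted total:
  Presentations 100 × 0.22 = 22
  Midterm exam 42 × 0.52 = 21.84
  Reflections 40 × 0.16 = 6.4
  Peer review 97 × 0.1 = 9.7
Sum = 59.94
Bonus: 59.94 + 3 = 62.94
62.94 is ≥ 60 and < 67 → D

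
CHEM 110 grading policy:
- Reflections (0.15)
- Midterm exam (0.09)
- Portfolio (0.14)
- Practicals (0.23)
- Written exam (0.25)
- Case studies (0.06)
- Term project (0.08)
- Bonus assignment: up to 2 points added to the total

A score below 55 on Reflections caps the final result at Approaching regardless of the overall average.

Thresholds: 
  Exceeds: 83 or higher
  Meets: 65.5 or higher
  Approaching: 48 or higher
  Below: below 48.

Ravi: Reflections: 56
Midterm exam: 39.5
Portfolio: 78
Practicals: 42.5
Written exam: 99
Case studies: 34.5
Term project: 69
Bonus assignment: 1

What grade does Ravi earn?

Reflections score 56 ≥ 55: minimum met.
Weighted total:
  Reflections 56 × 0.15 = 8.4
  Midterm exam 39.5 × 0.09 = 3.555
  Portfolio 78 × 0.14 = 10.92
  Practicals 42.5 × 0.23 = 9.775
  Written exam 99 × 0.25 = 24.75
  Case studies 34.5 × 0.06 = 2.07
  Term project 69 × 0.08 = 5.52
Sum = 64.99
Bonus assignment: 64.99 + 1 = 65.99
65.99 is ≥ 65.5 and < 83 → Meets

Meets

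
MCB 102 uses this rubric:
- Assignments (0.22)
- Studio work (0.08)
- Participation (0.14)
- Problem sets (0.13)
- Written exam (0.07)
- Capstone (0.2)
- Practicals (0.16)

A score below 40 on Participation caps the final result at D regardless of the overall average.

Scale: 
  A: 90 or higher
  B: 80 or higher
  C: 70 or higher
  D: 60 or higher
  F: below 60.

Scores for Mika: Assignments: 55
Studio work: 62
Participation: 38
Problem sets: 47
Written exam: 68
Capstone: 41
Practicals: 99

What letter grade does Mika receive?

Participation score 38 < 40: minimum not met.
Weighted total:
  Assignments 55 × 0.22 = 12.1
  Studio work 62 × 0.08 = 4.96
  Participation 38 × 0.14 = 5.32
  Problem sets 47 × 0.13 = 6.11
  Written exam 68 × 0.07 = 4.76
  Capstone 41 × 0.2 = 8.2
  Practicals 99 × 0.16 = 15.84
Sum = 57.29
57.29 would be F; cap at D applies → F.

F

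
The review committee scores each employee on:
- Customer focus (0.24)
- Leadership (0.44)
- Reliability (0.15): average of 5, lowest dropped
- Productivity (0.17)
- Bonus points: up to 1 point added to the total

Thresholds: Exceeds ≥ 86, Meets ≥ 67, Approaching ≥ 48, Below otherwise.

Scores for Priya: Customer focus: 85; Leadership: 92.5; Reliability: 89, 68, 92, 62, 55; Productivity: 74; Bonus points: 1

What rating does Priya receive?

Reliability: drop 55 → average of remaining 4 = 311/4 = 77.75
Weighted total:
  Customer focus 85 × 0.24 = 20.4
  Leadership 92.5 × 0.44 = 40.7
  Reliability 77.75 × 0.15 = 11.6625
  Productivity 74 × 0.17 = 12.58
Sum = 85.3425
Bonus points: 85.3425 + 1 = 86.3425
86.3425 ≥ 86 → Exceeds

Exceeds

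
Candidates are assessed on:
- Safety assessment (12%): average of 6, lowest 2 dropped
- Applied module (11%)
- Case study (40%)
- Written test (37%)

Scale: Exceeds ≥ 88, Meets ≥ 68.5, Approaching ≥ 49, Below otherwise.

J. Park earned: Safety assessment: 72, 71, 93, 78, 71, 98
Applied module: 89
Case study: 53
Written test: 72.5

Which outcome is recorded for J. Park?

Approaching

Safety assessment: drop 71, 71 → average of remaining 4 = 341/4 = 85.25
Weighted total:
  Safety assessment 85.25 × 0.12 = 10.23
  Applied module 89 × 0.11 = 9.79
  Case study 53 × 0.4 = 21.2
  Written test 72.5 × 0.37 = 26.825
Sum = 68.045
68.045 is ≥ 49 and < 68.5 → Approaching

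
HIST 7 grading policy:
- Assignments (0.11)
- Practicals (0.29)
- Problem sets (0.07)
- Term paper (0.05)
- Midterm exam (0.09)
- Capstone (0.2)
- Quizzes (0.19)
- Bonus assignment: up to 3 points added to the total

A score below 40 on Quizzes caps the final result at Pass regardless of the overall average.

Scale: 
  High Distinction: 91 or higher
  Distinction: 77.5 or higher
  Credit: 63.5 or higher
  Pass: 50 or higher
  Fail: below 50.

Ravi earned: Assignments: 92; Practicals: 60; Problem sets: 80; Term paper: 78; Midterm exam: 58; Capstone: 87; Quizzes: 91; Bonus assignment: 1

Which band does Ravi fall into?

Distinction

Quizzes score 91 ≥ 40: minimum met.
Weighted total:
  Assignments 92 × 0.11 = 10.12
  Practicals 60 × 0.29 = 17.4
  Problem sets 80 × 0.07 = 5.6
  Term paper 78 × 0.05 = 3.9
  Midterm exam 58 × 0.09 = 5.22
  Capstone 87 × 0.2 = 17.4
  Quizzes 91 × 0.19 = 17.29
Sum = 76.93
Bonus assignment: 76.93 + 1 = 77.93
77.93 is ≥ 77.5 and < 91 → Distinction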